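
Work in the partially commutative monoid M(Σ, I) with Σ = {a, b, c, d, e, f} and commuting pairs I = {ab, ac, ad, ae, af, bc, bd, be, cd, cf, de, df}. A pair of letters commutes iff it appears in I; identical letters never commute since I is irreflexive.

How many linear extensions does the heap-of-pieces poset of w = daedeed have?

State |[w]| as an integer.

piece 0:d — minimal
piece 1:a — minimal
piece 2:e — minimal
piece 3:d rests on {0:d}
piece 4:e rests on {2:e}
piece 5:e rests on {4:e}
piece 6:d rests on {3:d}
minimal pieces: {0:d, 1:a, 2:e}
ways to finish when only these pieces remain (= sum over removing one remaining piece with nothing left below it):
  1 left: {1}→1  {5}→1  {6}→1
  2 left: {1,5}→2  {1,6}→2  {3,6}→1  {4,5}→1  {5,6}→2
  3 left: {0,3,6}→1  {1,3,6}→3  {1,4,5}→3  {1,5,6}→6  {2,4,5}→1  {3,5,6}→3  {4,5,6}→3
  4 left: {0,1,3,6}→4  {0,3,5,6}→4  {1,2,4,5}→4  {1,3,5,6}→12  {1,4,5,6}→12  {2,4,5,6}→4  {3,4,5,6}→6
  5 left: {0,1,3,5,6}→20  {0,3,4,5,6}→10  {1,2,4,5,6}→20  {1,3,4,5,6}→30  {2,3,4,5,6}→10
  placing 0:d first → 60 extensions
  placing 1:a first → 20 extensions
  placing 2:e first → 60 extensions
total linear extensions = 140

140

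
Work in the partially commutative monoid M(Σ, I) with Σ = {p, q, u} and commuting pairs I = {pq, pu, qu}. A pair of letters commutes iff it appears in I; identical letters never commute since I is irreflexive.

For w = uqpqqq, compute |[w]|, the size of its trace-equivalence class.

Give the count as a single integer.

piece 0:u — minimal
piece 1:q — minimal
piece 2:p — minimal
piece 3:q rests on {1:q}
piece 4:q rests on {3:q}
piece 5:q rests on {4:q}
minimal pieces: {0:u, 1:q, 2:p}
ways to finish when only these pieces remain (= sum over removing one remaining piece with nothing left below it):
  1 left: {0}→1  {2}→1  {5}→1
  2 left: {0,2}→2  {0,5}→2  {2,5}→2  {4,5}→1
  3 left: {0,2,5}→6  {0,4,5}→3  {2,4,5}→3  {3,4,5}→1
  4 left: {0,2,4,5}→12  {0,3,4,5}→4  {1,3,4,5}→1  {2,3,4,5}→4
  placing 0:u first → 5 extensions
  placing 1:q first → 20 extensions
  placing 2:p first → 5 extensions
total linear extensions = 30

30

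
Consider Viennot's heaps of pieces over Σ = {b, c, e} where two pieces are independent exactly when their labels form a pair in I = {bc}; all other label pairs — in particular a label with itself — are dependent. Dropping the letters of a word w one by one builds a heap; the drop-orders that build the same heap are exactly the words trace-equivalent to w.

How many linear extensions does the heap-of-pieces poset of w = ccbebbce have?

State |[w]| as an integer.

0(c) covers ∅
1(c) covers 0:c
2(b) covers ∅
3(e) covers 1:c, 2:b
4(b) covers 3:e
5(b) covers 4:b
6(c) covers 3:e
7(e) covers 5:b, 6:c
floor of heap: 0:c, 2:b
completions by unplaced set U, small U first (add the entries for U minus each lowest piece of U):
  |U|=1: {7}:1
  |U|=2: {5,7}:1  {6,7}:1
  |U|=3: {4,5,7}:1  {5,6,7}:2
  |U|=4: {4,5,6,7}:3
  |U|=5: {3,4,5,6,7}:3
  |U|=6: {1,3,4,5,6,7}:3  {2,3,4,5,6,7}:3
  start at 0(c): 6
  start at 2(b): 3
sum over floor = 9

9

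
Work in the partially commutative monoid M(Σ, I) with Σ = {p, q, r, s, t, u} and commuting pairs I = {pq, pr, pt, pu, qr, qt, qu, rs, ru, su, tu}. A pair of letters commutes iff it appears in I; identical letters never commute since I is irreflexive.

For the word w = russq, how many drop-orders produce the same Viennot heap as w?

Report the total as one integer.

20

#0=r has no predecessor
#1=u has no predecessor
#2=s has no predecessor
#3=s depends on [2:s]
#4=q depends on [3:s]
sources: [0:r, 1:u, 2:s]
N(rest) = Σ N(rest − s) over sources s of rest; N(one piece) = 1:
  size 1 → [0]=1  [1]=1  [4]=1
  size 2 → [0,1]=2  [0,4]=2  [1,4]=2  [3,4]=1
  size 3 → [0,1,4]=6  [0,3,4]=3  [1,3,4]=3  [2,3,4]=1
  first=0(r) contributes 4
  first=1(u) contributes 4
  first=2(s) contributes 12
|[w]| = 20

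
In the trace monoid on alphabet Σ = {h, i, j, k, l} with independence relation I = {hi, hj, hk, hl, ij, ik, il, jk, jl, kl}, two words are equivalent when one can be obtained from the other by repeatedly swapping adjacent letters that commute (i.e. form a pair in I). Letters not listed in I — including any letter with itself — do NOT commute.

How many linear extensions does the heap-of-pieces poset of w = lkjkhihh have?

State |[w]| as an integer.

3360

drop 0:l onto floor
drop 1:k onto floor
drop 2:j onto floor
drop 3:k onto {1:k}
drop 4:h onto floor
drop 5:i onto floor
drop 6:h onto {4:h}
drop 7:h onto {6:h}
ground layer = {0:l, 1:k, 2:j, 4:h, 5:i}
drop-orders for the pieces not yet dropped (sum over which currently-grounded one goes next):
  1 to go: {0} 1  {2} 1  {3} 1  {5} 1  {7} 1
  2 to go: {0,2} 2  {0,3} 2  {0,5} 2  {0,7} 2  {1,3} 1  {2,3} 2  {2,5} 2  {2,7} 2  {3,5} 2  {3,7} 2  {5,7} 2  {6,7} 1
  3 to go: {0,1,3} 3  {0,2,3} 6  {0,2,5} 6  {0,2,7} 6  {0,3,5} 6  {0,3,7} 6  {0,5,7} 6  {0,6,7} 3  {1,2,3} 3  {1,3,5} 3  {1,3,7} 3  {2,3,5} 6  {2,3,7} 6  {2,5,7} 6  {2,6,7} 3  {3,5,7} 6  {3,6,7} 3  {4,6,7} 1  {5,6,7} 3
  4 to go: {0,1,2,3} 12  {0,1,3,5} 12  {0,1,3,7} 12  {0,2,3,5} 24  {0,2,3,7} 24  {0,2,5,7} 24  {0,2,6,7} 12  {0,3,5,7} 24  {0,3,6,7} 12  {0,4,6,7} 4  {0,5,6,7} 12  {1,2,3,5} 12  {1,2,3,7} 12  {1,3,5,7} 12  {1,3,6,7} 6  {2,3,5,7} 24  {2,3,6,7} 12  {2,4,6,7} 4  {2,5,6,7} 12  {3,4,6,7} 4  {3,5,6,7} 12  {4,5,6,7} 4
  5 to go: {0,1,2,3,5} 60  {0,1,2,3,7} 60  {0,1,3,5,7} 60  {0,1,3,6,7} 30  {0,2,3,5,7} 120  {0,2,3,6,7} 60  {0,2,4,6,7} 20  {0,2,5,6,7} 60  {0,3,4,6,7} 20  {0,3,5,6,7} 60  {0,4,5,6,7} 20  {1,2,3,5,7} 60  {1,2,3,6,7} 30  {1,3,4,6,7} 10  {1,3,5,6,7} 30  {2,3,4,6,7} 20  {2,3,5,6,7} 60  {2,4,5,6,7} 20  {3,4,5,6,7} 20
  6 to go: {0,1,2,3,5,7} 360  {0,1,2,3,6,7} 180  {0,1,3,4,6,7} 60  {0,1,3,5,6,7} 180  {0,2,3,4,6,7} 120  {0,2,3,5,6,7} 360  {0,2,4,5,6,7} 120  {0,3,4,5,6,7} 120  {1,2,3,4,6,7} 60  {1,2,3,5,6,7} 180  {1,3,4,5,6,7} 60  {2,3,4,5,6,7} 120
  if 0:l drops first: 420 orders
  if 1:k drops first: 840 orders
  if 2:j drops first: 420 orders
  if 4:h drops first: 1260 orders
  if 5:i drops first: 420 orders
heap linearizations: 3360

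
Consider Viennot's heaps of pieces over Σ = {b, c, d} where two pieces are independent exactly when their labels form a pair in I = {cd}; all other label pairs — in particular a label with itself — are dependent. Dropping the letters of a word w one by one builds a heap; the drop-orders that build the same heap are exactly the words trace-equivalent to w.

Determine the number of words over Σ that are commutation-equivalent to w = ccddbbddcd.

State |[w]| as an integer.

0(c) covers ∅
1(c) covers 0:c
2(d) covers ∅
3(d) covers 2:d
4(b) covers 1:c, 3:d
5(b) covers 4:b
6(d) covers 5:b
7(d) covers 6:d
8(c) covers 5:b
9(d) covers 7:d
floor of heap: 0:c, 2:d
completions by unplaced set U, small U first (add the entries for U minus each lowest piece of U):
  |U|=1: {8}:1  {9}:1
  |U|=2: {7,9}:1  {8,9}:2
  |U|=3: {6,7,9}:1  {7,8,9}:3
  |U|=4: {6,7,8,9}:4
  |U|=5: {5,6,7,8,9}:4
  |U|=6: {4,5,6,7,8,9}:4
  |U|=7: {1,4,5,6,7,8,9}:4  {3,4,5,6,7,8,9}:4
  |U|=8: {0,1,4,5,6,7,8,9}:4  {1,3,4,5,6,7,8,9}:8  {2,3,4,5,6,7,8,9}:4
  start at 0(c): 12
  start at 2(d): 12
sum over floor = 24

24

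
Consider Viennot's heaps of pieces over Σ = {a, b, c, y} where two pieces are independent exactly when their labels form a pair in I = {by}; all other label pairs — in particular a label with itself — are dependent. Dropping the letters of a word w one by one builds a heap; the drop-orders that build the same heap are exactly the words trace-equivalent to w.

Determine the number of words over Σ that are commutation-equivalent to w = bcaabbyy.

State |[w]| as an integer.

0(b) covers ∅
1(c) covers 0:b
2(a) covers 1:c
3(a) covers 2:a
4(b) covers 3:a
5(b) covers 4:b
6(y) covers 3:a
7(y) covers 6:y
floor of heap: 0:b
completions by unplaced set U, small U first (add the entries for U minus each lowest piece of U):
  |U|=1: {5}:1  {7}:1
  |U|=2: {4,5}:1  {5,7}:2  {6,7}:1
  |U|=3: {4,5,7}:3  {5,6,7}:3
  |U|=4: {4,5,6,7}:6
  |U|=5: {3,4,5,6,7}:6
  |U|=6: {2,3,4,5,6,7}:6
  start at 0(b): 6

6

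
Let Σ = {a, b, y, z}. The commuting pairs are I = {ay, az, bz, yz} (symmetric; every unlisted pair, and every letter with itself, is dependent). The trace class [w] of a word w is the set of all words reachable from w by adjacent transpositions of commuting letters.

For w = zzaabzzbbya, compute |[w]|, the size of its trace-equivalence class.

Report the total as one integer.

660

drop 0:z onto floor
drop 1:z onto {0:z}
drop 2:a onto floor
drop 3:a onto {2:a}
drop 4:b onto {3:a}
drop 5:z onto {1:z}
drop 6:z onto {5:z}
drop 7:b onto {4:b}
drop 8:b onto {7:b}
drop 9:y onto {8:b}
drop 10:a onto {8:b}
ground layer = {0:z, 2:a}
drop-orders for the pieces not yet dropped (sum over which currently-grounded one goes next):
  1 to go: {6} 1  {9} 1  {10} 1
  2 to go: {5,6} 1  {6,9} 2  {6,10} 2  {9,10} 2
  3 to go: {1,5,6} 1  {5,6,9} 3  {5,6,10} 3  {6,9,10} 6  {8,9,10} 2
  4 to go: {0,1,5,6} 1  {1,5,6,9} 4  {1,5,6,10} 4  {5,6,9,10} 12  {6,8,9,10} 8  {7,8,9,10} 2
  5 to go: {0,1,5,6,9} 5  {0,1,5,6,10} 5  {1,5,6,9,10} 20  {4,7,8,9,10} 2  {5,6,8,9,10} 20  {6,7,8,9,10} 10
  6 to go: {0,1,5,6,9,10} 30  {1,5,6,8,9,10} 40  {3,4,7,8,9,10} 2  {4,6,7,8,9,10} 12  {5,6,7,8,9,10} 30
  7 to go: {0,1,5,6,8,9,10} 70  {1,5,6,7,8,9,10} 70  {2,3,4,7,8,9,10} 2  {3,4,6,7,8,9,10} 14  {4,5,6,7,8,9,10} 42
  8 to go: {0,1,5,6,7,8,9,10} 140  {1,4,5,6,7,8,9,10} 112  {2,3,4,6,7,8,9,10} 16  {3,4,5,6,7,8,9,10} 56
  9 to go: {0,1,4,5,6,7,8,9,10} 252  {1,3,4,5,6,7,8,9,10} 168  {2,3,4,5,6,7,8,9,10} 72
  if 0:z drops first: 240 orders
  if 2:a drops first: 420 orders
heap linearizations: 660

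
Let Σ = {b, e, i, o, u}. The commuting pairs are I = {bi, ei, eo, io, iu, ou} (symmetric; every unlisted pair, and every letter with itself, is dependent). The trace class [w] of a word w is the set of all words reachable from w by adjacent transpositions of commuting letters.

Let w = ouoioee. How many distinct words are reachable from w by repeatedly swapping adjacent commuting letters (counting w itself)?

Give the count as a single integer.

140

drop 0:o onto floor
drop 1:u onto floor
drop 2:o onto {0:o}
drop 3:i onto floor
drop 4:o onto {2:o}
drop 5:e onto {1:u}
drop 6:e onto {5:e}
ground layer = {0:o, 1:u, 3:i}
drop-orders for the pieces not yet dropped (sum over which currently-grounded one goes next):
  1 to go: {3} 1  {4} 1  {6} 1
  2 to go: {2,4} 1  {3,4} 2  {3,6} 2  {4,6} 2  {5,6} 1
  3 to go: {0,2,4} 1  {1,5,6} 1  {2,3,4} 3  {2,4,6} 3  {3,4,6} 6  {3,5,6} 3  {4,5,6} 3
  4 to go: {0,2,3,4} 4  {0,2,4,6} 4  {1,3,5,6} 4  {1,4,5,6} 4  {2,3,4,6} 12  {2,4,5,6} 6  {3,4,5,6} 12
  5 to go: {0,2,3,4,6} 20  {0,2,4,5,6} 10  {1,2,4,5,6} 10  {1,3,4,5,6} 20  {2,3,4,5,6} 30
  if 0:o drops first: 60 orders
  if 1:u drops first: 60 orders
  if 3:i drops first: 20 orders
heap linearizations: 140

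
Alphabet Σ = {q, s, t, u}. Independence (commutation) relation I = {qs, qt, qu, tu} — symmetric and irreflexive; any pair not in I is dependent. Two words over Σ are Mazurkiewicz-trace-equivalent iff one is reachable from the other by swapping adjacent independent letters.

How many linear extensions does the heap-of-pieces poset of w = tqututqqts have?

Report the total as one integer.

piece 0:t — minimal
piece 1:q — minimal
piece 2:u — minimal
piece 3:t rests on {0:t}
piece 4:u rests on {2:u}
piece 5:t rests on {3:t}
piece 6:q rests on {1:q}
piece 7:q rests on {6:q}
piece 8:t rests on {5:t}
piece 9:s rests on {4:u, 8:t}
minimal pieces: {0:t, 1:q, 2:u}
ways to finish when only these pieces remain (= sum over removing one remaining piece with nothing left below it):
  1 left: {7}→1  {9}→1
  2 left: {4,9}→1  {6,7}→1  {7,9}→2  {8,9}→1
  3 left: {1,6,7}→1  {2,4,9}→1  {4,7,9}→3  {4,8,9}→2  {5,8,9}→1  {6,7,9}→3  {7,8,9}→3
  4 left: {1,6,7,9}→4  {2,4,7,9}→4  {2,4,8,9}→3  {3,5,8,9}→1  {4,5,8,9}→3  {4,6,7,9}→6  {4,7,8,9}→8  {5,7,8,9}→4  {6,7,8,9}→6
  5 left: {0,3,5,8,9}→1  {1,4,6,7,9}→10  {1,6,7,8,9}→10  {2,4,5,8,9}→6  {2,4,6,7,9}→10  {2,4,7,8,9}→15  {3,4,5,8,9}→4  {3,5,7,8,9}→5  {4,5,7,8,9}→15  {4,6,7,8,9}→20  {5,6,7,8,9}→10
  6 left: {0,3,4,5,8,9}→5  {0,3,5,7,8,9}→6  {1,2,4,6,7,9}→20  {1,4,6,7,8,9}→40  {1,5,6,7,8,9}→20  {2,3,4,5,8,9}→10  {2,4,5,7,8,9}→36  {2,4,6,7,8,9}→45  {3,4,5,7,8,9}→24  {3,5,6,7,8,9}→15  {4,5,6,7,8,9}→45
  7 left: {0,2,3,4,5,8,9}→15  {0,3,4,5,7,8,9}→35  {0,3,5,6,7,8,9}→21  {1,2,4,6,7,8,9}→105  {1,3,5,6,7,8,9}→35  {1,4,5,6,7,8,9}→105  {2,3,4,5,7,8,9}→70  {2,4,5,6,7,8,9}→126  {3,4,5,6,7,8,9}→84
  8 left: {0,1,3,5,6,7,8,9}→56  {0,2,3,4,5,7,8,9}→120  {0,3,4,5,6,7,8,9}→140  {1,2,4,5,6,7,8,9}→336  {1,3,4,5,6,7,8,9}→224  {2,3,4,5,6,7,8,9}→280
  placing 0:t first → 840 extensions
  placing 1:q first → 540 extensions
  placing 2:u first → 420 extensions
total linear extensions = 1800

1800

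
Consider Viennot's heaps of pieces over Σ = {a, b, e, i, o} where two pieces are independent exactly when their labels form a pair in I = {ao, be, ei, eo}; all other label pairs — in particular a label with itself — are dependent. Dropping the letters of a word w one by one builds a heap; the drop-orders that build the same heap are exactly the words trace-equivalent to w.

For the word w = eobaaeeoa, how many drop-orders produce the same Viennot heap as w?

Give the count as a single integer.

19

drop 0:e onto floor
drop 1:o onto floor
drop 2:b onto {1:o}
drop 3:a onto {0:e, 2:b}
drop 4:a onto {3:a}
drop 5:e onto {4:a}
drop 6:e onto {5:e}
drop 7:o onto {2:b}
drop 8:a onto {6:e}
ground layer = {0:e, 1:o}
drop-orders for the pieces not yet dropped (sum over which currently-grounded one goes next):
  1 to go: {7} 1  {8} 1
  2 to go: {6,8} 1  {7,8} 2
  3 to go: {5,6,8} 1  {6,7,8} 3
  4 to go: {4,5,6,8} 1  {5,6,7,8} 4
  5 to go: {3,4,5,6,8} 1  {4,5,6,7,8} 5
  6 to go: {0,3,4,5,6,8} 1  {3,4,5,6,7,8} 6
  7 to go: {0,3,4,5,6,7,8} 7  {2,3,4,5,6,7,8} 6
  if 0:e drops first: 6 orders
  if 1:o drops first: 13 orders
heap linearizations: 19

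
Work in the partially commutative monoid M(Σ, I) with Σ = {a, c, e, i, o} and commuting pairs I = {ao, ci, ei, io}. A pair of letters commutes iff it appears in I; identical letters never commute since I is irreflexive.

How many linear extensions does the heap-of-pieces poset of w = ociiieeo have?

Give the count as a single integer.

#0=o has no predecessor
#1=c depends on [0:o]
#2=i has no predecessor
#3=i depends on [2:i]
#4=i depends on [3:i]
#5=e depends on [1:c]
#6=e depends on [5:e]
#7=o depends on [6:e]
sources: [0:o, 2:i]
N(rest) = Σ N(rest − s) over sources s of rest; N(one piece) = 1:
  size 1 → [4]=1  [7]=1
  size 2 → [3,4]=1  [4,7]=2  [6,7]=1
  size 3 → [2,3,4]=1  [3,4,7]=3  [4,6,7]=3  [5,6,7]=1
  size 4 → [1,5,6,7]=1  [2,3,4,7]=4  [3,4,6,7]=6  [4,5,6,7]=4
  size 5 → [0,1,5,6,7]=1  [1,4,5,6,7]=5  [2,3,4,6,7]=10  [3,4,5,6,7]=10
  size 6 → [0,1,4,5,6,7]=6  [1,3,4,5,6,7]=15  [2,3,4,5,6,7]=20
  first=0(o) contributes 35
  first=2(i) contributes 21
|[w]| = 56

56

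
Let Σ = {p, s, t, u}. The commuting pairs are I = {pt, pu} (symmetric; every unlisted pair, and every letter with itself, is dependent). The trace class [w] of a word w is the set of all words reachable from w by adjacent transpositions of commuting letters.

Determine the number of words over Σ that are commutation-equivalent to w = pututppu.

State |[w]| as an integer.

56

0(p) covers ∅
1(u) covers ∅
2(t) covers 1:u
3(u) covers 2:t
4(t) covers 3:u
5(p) covers 0:p
6(p) covers 5:p
7(u) covers 4:t
floor of heap: 0:p, 1:u
completions by unplaced set U, small U first (add the entries for U minus each lowest piece of U):
  |U|=1: {6}:1  {7}:1
  |U|=2: {4,7}:1  {5,6}:1  {6,7}:2
  |U|=3: {0,5,6}:1  {3,4,7}:1  {4,6,7}:3  {5,6,7}:3
  |U|=4: {0,5,6,7}:4  {2,3,4,7}:1  {3,4,6,7}:4  {4,5,6,7}:6
  |U|=5: {0,4,5,6,7}:10  {1,2,3,4,7}:1  {2,3,4,6,7}:5  {3,4,5,6,7}:10
  |U|=6: {0,3,4,5,6,7}:20  {1,2,3,4,6,7}:6  {2,3,4,5,6,7}:15
  start at 0(p): 21
  start at 1(u): 35
sum over floor = 56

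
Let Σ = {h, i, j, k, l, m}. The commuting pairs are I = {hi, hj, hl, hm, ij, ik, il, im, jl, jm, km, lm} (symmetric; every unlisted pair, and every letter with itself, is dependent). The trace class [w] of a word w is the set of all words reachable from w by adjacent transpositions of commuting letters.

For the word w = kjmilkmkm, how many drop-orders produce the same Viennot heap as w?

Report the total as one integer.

1008

0(k) covers ∅
1(j) covers 0:k
2(m) covers ∅
3(i) covers ∅
4(l) covers 0:k
5(k) covers 1:j, 4:l
6(m) covers 2:m
7(k) covers 5:k
8(m) covers 6:m
floor of heap: 0:k, 2:m, 3:i
completions by unplaced set U, small U first (add the entries for U minus each lowest piece of U):
  |U|=1: {3}:1  {7}:1  {8}:1
  |U|=2: {3,7}:2  {3,8}:2  {5,7}:1  {6,8}:1  {7,8}:2
  |U|=3: {1,5,7}:1  {2,6,8}:1  {3,5,7}:3  {3,6,8}:3  {3,7,8}:6  {4,5,7}:1  {5,7,8}:3  {6,7,8}:3
  |U|=4: {1,3,5,7}:4  {1,4,5,7}:2  {1,5,7,8}:4  {2,3,6,8}:4  {2,6,7,8}:4  {3,4,5,7}:4  {3,5,7,8}:12  {3,6,7,8}:12  {4,5,7,8}:4  {5,6,7,8}:6
  |U|=5: {0,1,4,5,7}:2  {1,3,4,5,7}:10  {1,3,5,7,8}:20  {1,4,5,7,8}:10  {1,5,6,7,8}:10  {2,3,6,7,8}:20  {2,5,6,7,8}:10  {3,4,5,7,8}:20  {3,5,6,7,8}:30  {4,5,6,7,8}:10
  |U|=6: {0,1,3,4,5,7}:12  {0,1,4,5,7,8}:12  {1,2,5,6,7,8}:20  {1,3,4,5,7,8}:60  {1,3,5,6,7,8}:60  {1,4,5,6,7,8}:30  {2,3,5,6,7,8}:60  {2,4,5,6,7,8}:20  {3,4,5,6,7,8}:60
  |U|=7: {0,1,3,4,5,7,8}:84  {0,1,4,5,6,7,8}:42  {1,2,3,5,6,7,8}:140  {1,2,4,5,6,7,8}:70  {1,3,4,5,6,7,8}:210  {2,3,4,5,6,7,8}:140
  start at 0(k): 560
  start at 2(m): 336
  start at 3(i): 112
sum over floor = 1008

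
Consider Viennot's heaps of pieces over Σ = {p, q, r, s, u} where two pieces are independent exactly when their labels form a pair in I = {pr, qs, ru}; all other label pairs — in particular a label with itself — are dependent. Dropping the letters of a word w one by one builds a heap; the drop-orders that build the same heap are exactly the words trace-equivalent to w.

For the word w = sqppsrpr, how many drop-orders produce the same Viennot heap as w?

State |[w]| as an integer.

6

piece 0:s — minimal
piece 1:q — minimal
piece 2:p rests on {0:s, 1:q}
piece 3:p rests on {2:p}
piece 4:s rests on {3:p}
piece 5:r rests on {4:s}
piece 6:p rests on {4:s}
piece 7:r rests on {5:r}
minimal pieces: {0:s, 1:q}
ways to finish when only these pieces remain (= sum over removing one remaining piece with nothing left below it):
  1 left: {6}→1  {7}→1
  2 left: {5,7}→1  {6,7}→2
  3 left: {5,6,7}→3
  4 left: {4,5,6,7}→3
  5 left: {3,4,5,6,7}→3
  6 left: {2,3,4,5,6,7}→3
  placing 0:s first → 3 extensions
  placing 1:q first → 3 extensions
total linear extensions = 6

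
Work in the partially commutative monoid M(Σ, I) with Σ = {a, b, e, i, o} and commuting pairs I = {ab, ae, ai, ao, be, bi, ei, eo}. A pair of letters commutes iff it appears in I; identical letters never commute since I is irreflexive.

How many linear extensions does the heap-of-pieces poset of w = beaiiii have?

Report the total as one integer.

210

#0=b has no predecessor
#1=e has no predecessor
#2=a has no predecessor
#3=i has no predecessor
#4=i depends on [3:i]
#5=i depends on [4:i]
#6=i depends on [5:i]
sources: [0:b, 1:e, 2:a, 3:i]
N(rest) = Σ N(rest − s) over sources s of rest; N(one piece) = 1:
  size 1 → [0]=1  [1]=1  [2]=1  [6]=1
  size 2 → [0,1]=2  [0,2]=2  [0,6]=2  [1,2]=2  [1,6]=2  [2,6]=2  [5,6]=1
  size 3 → [0,1,2]=6  [0,1,6]=6  [0,2,6]=6  [0,5,6]=3  [1,2,6]=6  [1,5,6]=3  [2,5,6]=3  [4,5,6]=1
  size 4 → [0,1,2,6]=24  [0,1,5,6]=12  [0,2,5,6]=12  [0,4,5,6]=4  [1,2,5,6]=12  [1,4,5,6]=4  [2,4,5,6]=4  [3,4,5,6]=1
  size 5 → [0,1,2,5,6]=60  [0,1,4,5,6]=20  [0,2,4,5,6]=20  [0,3,4,5,6]=5  [1,2,4,5,6]=20  [1,3,4,5,6]=5  [2,3,4,5,6]=5
  first=0(b) contributes 30
  first=1(e) contributes 30
  first=2(a) contributes 30
  first=3(i) contributes 120
|[w]| = 210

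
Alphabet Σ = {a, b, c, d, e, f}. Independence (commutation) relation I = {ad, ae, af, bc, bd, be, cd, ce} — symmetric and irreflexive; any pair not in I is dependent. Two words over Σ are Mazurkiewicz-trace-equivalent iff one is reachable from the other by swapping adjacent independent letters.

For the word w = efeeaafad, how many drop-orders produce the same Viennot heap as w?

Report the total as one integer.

84

drop 0:e onto floor
drop 1:f onto {0:e}
drop 2:e onto {1:f}
drop 3:e onto {2:e}
drop 4:a onto floor
drop 5:a onto {4:a}
drop 6:f onto {3:e}
drop 7:a onto {5:a}
drop 8:d onto {6:f}
ground layer = {0:e, 4:a}
drop-orders for the pieces not yet dropped (sum over which currently-grounded one goes next):
  1 to go: {7} 1  {8} 1
  2 to go: {5,7} 1  {6,8} 1  {7,8} 2
  3 to go: {3,6,8} 1  {4,5,7} 1  {5,7,8} 3  {6,7,8} 3
  4 to go: {2,3,6,8} 1  {3,6,7,8} 4  {4,5,7,8} 4  {5,6,7,8} 6
  5 to go: {1,2,3,6,8} 1  {2,3,6,7,8} 5  {3,5,6,7,8} 10  {4,5,6,7,8} 10
  6 to go: {0,1,2,3,6,8} 1  {1,2,3,6,7,8} 6  {2,3,5,6,7,8} 15  {3,4,5,6,7,8} 20
  7 to go: {0,1,2,3,6,7,8} 7  {1,2,3,5,6,7,8} 21  {2,3,4,5,6,7,8} 35
  if 0:e drops first: 56 orders
  if 4:a drops first: 28 orders
heap linearizations: 84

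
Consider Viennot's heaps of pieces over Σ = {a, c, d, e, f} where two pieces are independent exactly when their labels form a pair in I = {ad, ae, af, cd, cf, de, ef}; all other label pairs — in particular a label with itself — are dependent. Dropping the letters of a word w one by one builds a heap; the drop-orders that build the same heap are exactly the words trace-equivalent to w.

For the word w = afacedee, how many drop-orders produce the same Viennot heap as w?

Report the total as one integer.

28

piece 0:a — minimal
piece 1:f — minimal
piece 2:a rests on {0:a}
piece 3:c rests on {2:a}
piece 4:e rests on {3:c}
piece 5:d rests on {1:f}
piece 6:e rests on {4:e}
piece 7:e rests on {6:e}
minimal pieces: {0:a, 1:f}
ways to finish when only these pieces remain (= sum over removing one remaining piece with nothing left below it):
  1 left: {5}→1  {7}→1
  2 left: {1,5}→1  {5,7}→2  {6,7}→1
  3 left: {1,5,7}→3  {4,6,7}→1  {5,6,7}→3
  4 left: {1,5,6,7}→6  {3,4,6,7}→1  {4,5,6,7}→4
  5 left: {1,4,5,6,7}→10  {2,3,4,6,7}→1  {3,4,5,6,7}→5
  6 left: {0,2,3,4,6,7}→1  {1,3,4,5,6,7}→15  {2,3,4,5,6,7}→6
  placing 0:a first → 21 extensions
  placing 1:f first → 7 extensions
total linear extensions = 28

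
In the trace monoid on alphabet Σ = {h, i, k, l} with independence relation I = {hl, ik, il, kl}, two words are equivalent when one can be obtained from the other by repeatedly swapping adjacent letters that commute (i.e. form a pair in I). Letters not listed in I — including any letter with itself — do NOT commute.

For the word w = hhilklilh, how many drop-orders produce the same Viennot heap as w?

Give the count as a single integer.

252

piece 0:h — minimal
piece 1:h rests on {0:h}
piece 2:i rests on {1:h}
piece 3:l — minimal
piece 4:k rests on {1:h}
piece 5:l rests on {3:l}
piece 6:i rests on {2:i}
piece 7:l rests on {5:l}
piece 8:h rests on {4:k, 6:i}
minimal pieces: {0:h, 3:l}
ways to finish when only these pieces remain (= sum over removing one remaining piece with nothing left below it):
  1 left: {7}→1  {8}→1
  2 left: {4,8}→1  {5,7}→1  {6,8}→1  {7,8}→2
  3 left: {2,6,8}→1  {3,5,7}→1  {4,6,8}→2  {4,7,8}→3  {5,7,8}→3  {6,7,8}→3
  4 left: {2,4,6,8}→3  {2,6,7,8}→4  {3,5,7,8}→4  {4,5,7,8}→6  {4,6,7,8}→8  {5,6,7,8}→6
  5 left: {1,2,4,6,8}→3  {2,4,6,7,8}→15  {2,5,6,7,8}→10  {3,4,5,7,8}→10  {3,5,6,7,8}→10  {4,5,6,7,8}→20
  6 left: {0,1,2,4,6,8}→3  {1,2,4,6,7,8}→18  {2,3,5,6,7,8}→20  {2,4,5,6,7,8}→45  {3,4,5,6,7,8}→40
  7 left: {0,1,2,4,6,7,8}→21  {1,2,4,5,6,7,8}→63  {2,3,4,5,6,7,8}→105
  placing 0:h first → 168 extensions
  placing 3:l first → 84 extensions
total linear extensions = 252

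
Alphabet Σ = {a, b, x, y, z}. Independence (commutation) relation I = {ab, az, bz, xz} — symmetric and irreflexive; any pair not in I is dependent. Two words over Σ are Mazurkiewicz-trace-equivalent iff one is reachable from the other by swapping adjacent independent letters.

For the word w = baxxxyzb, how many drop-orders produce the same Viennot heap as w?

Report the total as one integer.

#0=b has no predecessor
#1=a has no predecessor
#2=x depends on [0:b, 1:a]
#3=x depends on [2:x]
#4=x depends on [3:x]
#5=y depends on [4:x]
#6=z depends on [5:y]
#7=b depends on [5:y]
sources: [0:b, 1:a]
N(rest) = Σ N(rest − s) over sources s of rest; N(one piece) = 1:
  size 1 → [6]=1  [7]=1
  size 2 → [6,7]=2
  size 3 → [5,6,7]=2
  size 4 → [4,5,6,7]=2
  size 5 → [3,4,5,6,7]=2
  size 6 → [2,3,4,5,6,7]=2
  first=0(b) contributes 2
  first=1(a) contributes 2
|[w]| = 4

4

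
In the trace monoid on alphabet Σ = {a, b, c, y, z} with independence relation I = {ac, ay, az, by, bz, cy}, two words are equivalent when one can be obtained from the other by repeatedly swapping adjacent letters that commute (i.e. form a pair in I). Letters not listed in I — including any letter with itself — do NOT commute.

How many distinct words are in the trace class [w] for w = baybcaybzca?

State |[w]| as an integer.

298

drop 0:b onto floor
drop 1:a onto {0:b}
drop 2:y onto floor
drop 3:b onto {1:a}
drop 4:c onto {3:b}
drop 5:a onto {3:b}
drop 6:y onto {2:y}
drop 7:b onto {4:c, 5:a}
drop 8:z onto {4:c, 6:y}
drop 9:c onto {7:b, 8:z}
drop 10:a onto {7:b}
ground layer = {0:b, 2:y}
drop-orders for the pieces not yet dropped (sum over which currently-grounded one goes next):
  1 to go: {9} 1  {10} 1
  2 to go: {8,9} 1  {9,10} 2
  3 to go: {6,8,9} 1  {7,9,10} 2  {8,9,10} 3
  4 to go: {2,6,8,9} 1  {5,7,9,10} 2  {6,8,9,10} 4  {7,8,9,10} 5
  5 to go: {2,6,8,9,10} 5  {4,7,8,9,10} 5  {5,7,8,9,10} 7  {6,7,8,9,10} 9
  6 to go: {2,6,7,8,9,10} 14  {4,5,7,8,9,10} 12  {4,6,7,8,9,10} 14  {5,6,7,8,9,10} 16
  7 to go: {2,4,6,7,8,9,10} 28  {2,5,6,7,8,9,10} 30  {3,4,5,7,8,9,10} 12  {4,5,6,7,8,9,10} 42
  8 to go: {1,3,4,5,7,8,9,10} 12  {2,4,5,6,7,8,9,10} 100  {3,4,5,6,7,8,9,10} 54
  9 to go: {0,1,3,4,5,7,8,9,10} 12  {1,3,4,5,6,7,8,9,10} 66  {2,3,4,5,6,7,8,9,10} 154
  if 0:b drops first: 220 orders
  if 2:y drops first: 78 orders
heap linearizations: 298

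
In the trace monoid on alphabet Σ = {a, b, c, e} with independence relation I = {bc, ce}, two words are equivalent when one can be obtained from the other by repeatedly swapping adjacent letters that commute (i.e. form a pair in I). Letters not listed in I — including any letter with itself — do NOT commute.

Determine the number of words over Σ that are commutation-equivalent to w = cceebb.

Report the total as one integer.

15

0(c) covers ∅
1(c) covers 0:c
2(e) covers ∅
3(e) covers 2:e
4(b) covers 3:e
5(b) covers 4:b
floor of heap: 0:c, 2:e
completions by unplaced set U, small U first (add the entries for U minus each lowest piece of U):
  |U|=1: {1}:1  {5}:1
  |U|=2: {0,1}:1  {1,5}:2  {4,5}:1
  |U|=3: {0,1,5}:3  {1,4,5}:3  {3,4,5}:1
  |U|=4: {0,1,4,5}:6  {1,3,4,5}:4  {2,3,4,5}:1
  start at 0(c): 5
  start at 2(e): 10
sum over floor = 15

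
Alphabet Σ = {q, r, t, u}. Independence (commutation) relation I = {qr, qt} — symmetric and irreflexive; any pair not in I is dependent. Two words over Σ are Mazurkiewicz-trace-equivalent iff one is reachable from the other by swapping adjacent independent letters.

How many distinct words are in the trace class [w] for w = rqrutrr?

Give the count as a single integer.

piece 0:r — minimal
piece 1:q — minimal
piece 2:r rests on {0:r}
piece 3:u rests on {1:q, 2:r}
piece 4:t rests on {3:u}
piece 5:r rests on {4:t}
piece 6:r rests on {5:r}
minimal pieces: {0:r, 1:q}
ways to finish when only these pieces remain (= sum over removing one remaining piece with nothing left below it):
  1 left: {6}→1
  2 left: {5,6}→1
  3 left: {4,5,6}→1
  4 left: {3,4,5,6}→1
  5 left: {1,3,4,5,6}→1  {2,3,4,5,6}→1
  placing 0:r first → 2 extensions
  placing 1:q first → 1 extensions
total linear extensions = 3

3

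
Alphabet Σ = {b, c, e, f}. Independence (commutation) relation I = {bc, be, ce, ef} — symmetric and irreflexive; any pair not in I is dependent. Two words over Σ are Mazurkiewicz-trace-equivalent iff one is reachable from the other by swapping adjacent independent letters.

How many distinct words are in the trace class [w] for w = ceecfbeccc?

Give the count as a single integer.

480

0(c) covers ∅
1(e) covers ∅
2(e) covers 1:e
3(c) covers 0:c
4(f) covers 3:c
5(b) covers 4:f
6(e) covers 2:e
7(c) covers 4:f
8(c) covers 7:c
9(c) covers 8:c
floor of heap: 0:c, 1:e
completions by unplaced set U, small U first (add the entries for U minus each lowest piece of U):
  |U|=1: {5}:1  {6}:1  {9}:1
  |U|=2: {2,6}:1  {5,6}:2  {5,9}:2  {6,9}:2  {8,9}:1
  |U|=3: {1,2,6}:1  {2,5,6}:3  {2,6,9}:3  {5,6,9}:6  {5,8,9}:3  {6,8,9}:3  {7,8,9}:1
  |U|=4: {1,2,5,6}:4  {1,2,6,9}:4  {2,5,6,9}:12  {2,6,8,9}:6  {5,6,8,9}:12  {5,7,8,9}:4  {6,7,8,9}:4
  |U|=5: {1,2,5,6,9}:20  {1,2,6,8,9}:10  {2,5,6,8,9}:30  {2,6,7,8,9}:10  {4,5,7,8,9}:4  {5,6,7,8,9}:20
  |U|=6: {1,2,5,6,8,9}:60  {1,2,6,7,8,9}:20  {2,5,6,7,8,9}:60  {3,4,5,7,8,9}:4  {4,5,6,7,8,9}:24
  |U|=7: {0,3,4,5,7,8,9}:4  {1,2,5,6,7,8,9}:140  {2,4,5,6,7,8,9}:84  {3,4,5,6,7,8,9}:28
  |U|=8: {0,3,4,5,6,7,8,9}:32  {1,2,4,5,6,7,8,9}:224  {2,3,4,5,6,7,8,9}:112
  start at 0(c): 336
  start at 1(e): 144
sum over floor = 480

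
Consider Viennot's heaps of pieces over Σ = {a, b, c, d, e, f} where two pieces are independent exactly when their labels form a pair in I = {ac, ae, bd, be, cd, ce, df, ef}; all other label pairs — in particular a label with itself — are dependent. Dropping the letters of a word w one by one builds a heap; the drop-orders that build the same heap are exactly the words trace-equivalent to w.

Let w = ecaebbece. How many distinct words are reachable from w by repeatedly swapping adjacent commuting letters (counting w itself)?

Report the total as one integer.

drop 0:e onto floor
drop 1:c onto floor
drop 2:a onto floor
drop 3:e onto {0:e}
drop 4:b onto {1:c, 2:a}
drop 5:b onto {4:b}
drop 6:e onto {3:e}
drop 7:c onto {5:b}
drop 8:e onto {6:e}
ground layer = {0:e, 1:c, 2:a}
drop-orders for the pieces not yet dropped (sum over which currently-grounded one goes next):
  1 to go: {7} 1  {8} 1
  2 to go: {5,7} 1  {6,8} 1  {7,8} 2
  3 to go: {3,6,8} 1  {4,5,7} 1  {5,7,8} 3  {6,7,8} 3
  4 to go: {0,3,6,8} 1  {1,4,5,7} 1  {2,4,5,7} 1  {3,6,7,8} 4  {4,5,7,8} 4  {5,6,7,8} 6
  5 to go: {0,3,6,7,8} 5  {1,2,4,5,7} 2  {1,4,5,7,8} 5  {2,4,5,7,8} 5  {3,5,6,7,8} 10  {4,5,6,7,8} 10
  6 to go: {0,3,5,6,7,8} 15  {1,2,4,5,7,8} 12  {1,4,5,6,7,8} 15  {2,4,5,6,7,8} 15  {3,4,5,6,7,8} 20
  7 to go: {0,3,4,5,6,7,8} 35  {1,2,4,5,6,7,8} 42  {1,3,4,5,6,7,8} 35  {2,3,4,5,6,7,8} 35
  if 0:e drops first: 112 orders
  if 1:c drops first: 70 orders
  if 2:a drops first: 70 orders
heap linearizations: 252

252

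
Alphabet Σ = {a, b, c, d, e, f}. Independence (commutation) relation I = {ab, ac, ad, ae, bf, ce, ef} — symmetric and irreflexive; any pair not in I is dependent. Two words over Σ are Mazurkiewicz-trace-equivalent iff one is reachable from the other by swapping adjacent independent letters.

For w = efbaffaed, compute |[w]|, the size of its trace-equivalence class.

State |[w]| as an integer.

0(e) covers ∅
1(f) covers ∅
2(b) covers 0:e
3(a) covers 1:f
4(f) covers 3:a
5(f) covers 4:f
6(a) covers 5:f
7(e) covers 2:b
8(d) covers 5:f, 7:e
floor of heap: 0:e, 1:f
completions by unplaced set U, small U first (add the entries for U minus each lowest piece of U):
  |U|=1: {6}:1  {8}:1
  |U|=2: {6,8}:2  {7,8}:1
  |U|=3: {2,7,8}:1  {5,6,8}:2  {6,7,8}:3
  |U|=4: {0,2,7,8}:1  {2,6,7,8}:4  {4,5,6,8}:2  {5,6,7,8}:5
  |U|=5: {0,2,6,7,8}:5  {2,5,6,7,8}:9  {3,4,5,6,8}:2  {4,5,6,7,8}:7
  |U|=6: {0,2,5,6,7,8}:14  {1,3,4,5,6,8}:2  {2,4,5,6,7,8}:16  {3,4,5,6,7,8}:9
  |U|=7: {0,2,4,5,6,7,8}:30  {1,3,4,5,6,7,8}:11  {2,3,4,5,6,7,8}:25
  start at 0(e): 36
  start at 1(f): 55
sum over floor = 91

91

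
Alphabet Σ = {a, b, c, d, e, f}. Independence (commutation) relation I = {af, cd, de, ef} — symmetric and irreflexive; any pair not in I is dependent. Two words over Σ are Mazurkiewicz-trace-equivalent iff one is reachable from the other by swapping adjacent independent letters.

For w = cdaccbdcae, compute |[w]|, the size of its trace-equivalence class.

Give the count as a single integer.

4

#0=c has no predecessor
#1=d has no predecessor
#2=a depends on [0:c, 1:d]
#3=c depends on [2:a]
#4=c depends on [3:c]
#5=b depends on [4:c]
#6=d depends on [5:b]
#7=c depends on [5:b]
#8=a depends on [6:d, 7:c]
#9=e depends on [8:a]
sources: [0:c, 1:d]
N(rest) = Σ N(rest − s) over sources s of rest; N(one piece) = 1:
  size 1 → [9]=1
  size 2 → [8,9]=1
  size 3 → [6,8,9]=1  [7,8,9]=1
  size 4 → [6,7,8,9]=2
  size 5 → [5,6,7,8,9]=2
  size 6 → [4,5,6,7,8,9]=2
  size 7 → [3,4,5,6,7,8,9]=2
  size 8 → [2,3,4,5,6,7,8,9]=2
  first=0(c) contributes 2
  first=1(d) contributes 2
|[w]| = 4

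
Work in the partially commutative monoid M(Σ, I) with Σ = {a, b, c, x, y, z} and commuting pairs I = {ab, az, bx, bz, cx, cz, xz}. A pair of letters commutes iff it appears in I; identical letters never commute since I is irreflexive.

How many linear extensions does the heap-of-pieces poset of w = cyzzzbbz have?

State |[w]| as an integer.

0(c) covers ∅
1(y) covers 0:c
2(z) covers 1:y
3(z) covers 2:z
4(z) covers 3:z
5(b) covers 1:y
6(b) covers 5:b
7(z) covers 4:z
floor of heap: 0:c
completions by unplaced set U, small U first (add the entries for U minus each lowest piece of U):
  |U|=1: {6}:1  {7}:1
  |U|=2: {4,7}:1  {5,6}:1  {6,7}:2
  |U|=3: {3,4,7}:1  {4,6,7}:3  {5,6,7}:3
  |U|=4: {2,3,4,7}:1  {3,4,6,7}:4  {4,5,6,7}:6
  |U|=5: {2,3,4,6,7}:5  {3,4,5,6,7}:10
  |U|=6: {2,3,4,5,6,7}:15
  start at 0(c): 15

15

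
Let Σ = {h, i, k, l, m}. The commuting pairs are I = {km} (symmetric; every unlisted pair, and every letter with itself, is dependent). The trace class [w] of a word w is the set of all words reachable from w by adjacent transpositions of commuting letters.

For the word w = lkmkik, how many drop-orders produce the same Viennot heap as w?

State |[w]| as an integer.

piece 0:l — minimal
piece 1:k rests on {0:l}
piece 2:m rests on {0:l}
piece 3:k rests on {1:k}
piece 4:i rests on {2:m, 3:k}
piece 5:k rests on {4:i}
minimal pieces: {0:l}
ways to finish when only these pieces remain (= sum over removing one remaining piece with nothing left below it):
  1 left: {5}→1
  2 left: {4,5}→1
  3 left: {2,4,5}→1  {3,4,5}→1
  4 left: {1,3,4,5}→1  {2,3,4,5}→2
  placing 0:l first → 3 extensions

3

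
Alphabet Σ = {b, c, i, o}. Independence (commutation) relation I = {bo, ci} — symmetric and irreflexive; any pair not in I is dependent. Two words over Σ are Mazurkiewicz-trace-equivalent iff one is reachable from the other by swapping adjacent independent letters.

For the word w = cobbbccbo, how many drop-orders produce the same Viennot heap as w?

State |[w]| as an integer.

#0=c has no predecessor
#1=o depends on [0:c]
#2=b depends on [0:c]
#3=b depends on [2:b]
#4=b depends on [3:b]
#5=c depends on [1:o, 4:b]
#6=c depends on [5:c]
#7=b depends on [6:c]
#8=o depends on [6:c]
sources: [0:c]
N(rest) = Σ N(rest − s) over sources s of rest; N(one piece) = 1:
  size 1 → [7]=1  [8]=1
  size 2 → [7,8]=2
  size 3 → [6,7,8]=2
  size 4 → [5,6,7,8]=2
  size 5 → [1,5,6,7,8]=2  [4,5,6,7,8]=2
  size 6 → [1,4,5,6,7,8]=4  [3,4,5,6,7,8]=2
  size 7 → [1,3,4,5,6,7,8]=6  [2,3,4,5,6,7,8]=2
  first=0(c) contributes 8

8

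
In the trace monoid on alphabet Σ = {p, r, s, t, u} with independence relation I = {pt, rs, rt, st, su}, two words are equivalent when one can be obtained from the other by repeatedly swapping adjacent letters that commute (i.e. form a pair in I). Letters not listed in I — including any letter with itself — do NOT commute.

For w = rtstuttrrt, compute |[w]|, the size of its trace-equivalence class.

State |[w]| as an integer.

300

piece 0:r — minimal
piece 1:t — minimal
piece 2:s — minimal
piece 3:t rests on {1:t}
piece 4:u rests on {0:r, 3:t}
piece 5:t rests on {4:u}
piece 6:t rests on {5:t}
piece 7:r rests on {4:u}
piece 8:r rests on {7:r}
piece 9:t rests on {6:t}
minimal pieces: {0:r, 1:t, 2:s}
ways to finish when only these pieces remain (= sum over removing one remaining piece with nothing left below it):
  1 left: {2}→1  {8}→1  {9}→1
  2 left: {2,8}→2  {2,9}→2  {6,9}→1  {7,8}→1  {8,9}→2
  3 left: {2,6,9}→3  {2,7,8}→3  {2,8,9}→6  {5,6,9}→1  {6,8,9}→3  {7,8,9}→3
  4 left: {2,5,6,9}→4  {2,6,8,9}→12  {2,7,8,9}→12  {5,6,8,9}→4  {6,7,8,9}→6
  5 left: {2,5,6,8,9}→20  {2,6,7,8,9}→30  {5,6,7,8,9}→10
  6 left: {2,5,6,7,8,9}→60  {4,5,6,7,8,9}→10
  7 left: {0,4,5,6,7,8,9}→10  {2,4,5,6,7,8,9}→70  {3,4,5,6,7,8,9}→10
  8 left: {0,2,4,5,6,7,8,9}→80  {0,3,4,5,6,7,8,9}→20  {1,3,4,5,6,7,8,9}→10  {2,3,4,5,6,7,8,9}→80
  placing 0:r first → 90 extensions
  placing 1:t first → 180 extensions
  placing 2:s first → 30 extensions
total linear extensions = 300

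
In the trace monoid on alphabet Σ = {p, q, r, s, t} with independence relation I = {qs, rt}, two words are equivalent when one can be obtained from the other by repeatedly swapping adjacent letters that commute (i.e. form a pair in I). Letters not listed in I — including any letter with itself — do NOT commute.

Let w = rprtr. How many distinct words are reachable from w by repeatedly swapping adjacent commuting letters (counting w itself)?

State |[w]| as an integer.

3

drop 0:r onto floor
drop 1:p onto {0:r}
drop 2:r onto {1:p}
drop 3:t onto {1:p}
drop 4:r onto {2:r}
ground layer = {0:r}
drop-orders for the pieces not yet dropped (sum over which currently-grounded one goes next):
  1 to go: {3} 1  {4} 1
  2 to go: {2,4} 1  {3,4} 2
  3 to go: {2,3,4} 3
  if 0:r drops first: 3 orders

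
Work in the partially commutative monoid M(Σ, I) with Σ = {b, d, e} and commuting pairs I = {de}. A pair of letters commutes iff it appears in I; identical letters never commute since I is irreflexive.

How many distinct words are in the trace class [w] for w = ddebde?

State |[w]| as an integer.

piece 0:d — minimal
piece 1:d rests on {0:d}
piece 2:e — minimal
piece 3:b rests on {1:d, 2:e}
piece 4:d rests on {3:b}
piece 5:e rests on {3:b}
minimal pieces: {0:d, 2:e}
ways to finish when only these pieces remain (= sum over removing one remaining piece with nothing left below it):
  1 left: {4}→1  {5}→1
  2 left: {4,5}→2
  3 left: {3,4,5}→2
  4 left: {1,3,4,5}→2  {2,3,4,5}→2
  placing 0:d first → 4 extensions
  placing 2:e first → 2 extensions
total linear extensions = 6

6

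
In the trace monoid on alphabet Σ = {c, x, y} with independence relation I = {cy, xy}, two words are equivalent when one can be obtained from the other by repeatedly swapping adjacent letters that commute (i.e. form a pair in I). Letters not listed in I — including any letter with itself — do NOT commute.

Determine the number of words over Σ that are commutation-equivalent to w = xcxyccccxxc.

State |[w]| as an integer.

drop 0:x onto floor
drop 1:c onto {0:x}
drop 2:x onto {1:c}
drop 3:y onto floor
drop 4:c onto {2:x}
drop 5:c onto {4:c}
drop 6:c onto {5:c}
drop 7:c onto {6:c}
drop 8:x onto {7:c}
drop 9:x onto {8:x}
drop 10:c onto {9:x}
ground layer = {0:x, 3:y}
drop-orders for the pieces not yet dropped (sum over which currently-grounded one goes next):
  1 to go: {3} 1  {10} 1
  2 to go: {3,10} 2  {9,10} 1
  3 to go: {3,9,10} 3  {8,9,10} 1
  4 to go: {3,8,9,10} 4  {7,8,9,10} 1
  5 to go: {3,7,8,9,10} 5  {6,7,8,9,10} 1
  6 to go: {3,6,7,8,9,10} 6  {5,6,7,8,9,10} 1
  7 to go: {3,5,6,7,8,9,10} 7  {4,5,6,7,8,9,10} 1
  8 to go: {2,4,5,6,7,8,9,10} 1  {3,4,5,6,7,8,9,10} 8
  9 to go: {1,2,4,5,6,7,8,9,10} 1  {2,3,4,5,6,7,8,9,10} 9
  if 0:x drops first: 10 orders
  if 3:y drops first: 1 orders
heap linearizations: 11

11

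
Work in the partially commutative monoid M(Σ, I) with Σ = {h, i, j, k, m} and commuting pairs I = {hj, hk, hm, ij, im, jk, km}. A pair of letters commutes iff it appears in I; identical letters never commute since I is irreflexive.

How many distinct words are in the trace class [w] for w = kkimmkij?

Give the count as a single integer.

56

piece 0:k — minimal
piece 1:k rests on {0:k}
piece 2:i rests on {1:k}
piece 3:m — minimal
piece 4:m rests on {3:m}
piece 5:k rests on {2:i}
piece 6:i rests on {5:k}
piece 7:j rests on {4:m}
minimal pieces: {0:k, 3:m}
ways to finish when only these pieces remain (= sum over removing one remaining piece with nothing left below it):
  1 left: {6}→1  {7}→1
  2 left: {4,7}→1  {5,6}→1  {6,7}→2
  3 left: {2,5,6}→1  {3,4,7}→1  {4,6,7}→3  {5,6,7}→3
  4 left: {1,2,5,6}→1  {2,5,6,7}→4  {3,4,6,7}→4  {4,5,6,7}→6
  5 left: {0,1,2,5,6}→1  {1,2,5,6,7}→5  {2,4,5,6,7}→10  {3,4,5,6,7}→10
  6 left: {0,1,2,5,6,7}→6  {1,2,4,5,6,7}→15  {2,3,4,5,6,7}→20
  placing 0:k first → 35 extensions
  placing 3:m first → 21 extensions
total linear extensions = 56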